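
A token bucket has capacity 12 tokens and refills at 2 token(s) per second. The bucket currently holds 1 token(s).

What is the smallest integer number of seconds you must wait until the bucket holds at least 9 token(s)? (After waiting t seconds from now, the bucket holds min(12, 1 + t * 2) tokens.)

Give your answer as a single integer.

Answer: 4

Derivation:
Need 1 + t * 2 >= 9, so t >= 8/2.
Smallest integer t = ceil(8/2) = 4.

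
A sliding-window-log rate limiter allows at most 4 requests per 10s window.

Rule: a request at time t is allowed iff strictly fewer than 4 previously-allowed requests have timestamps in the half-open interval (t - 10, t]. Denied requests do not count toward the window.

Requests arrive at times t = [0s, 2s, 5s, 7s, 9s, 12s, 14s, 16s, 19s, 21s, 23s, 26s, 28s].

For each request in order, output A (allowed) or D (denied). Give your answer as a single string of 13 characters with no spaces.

Tracking allowed requests in the window:
  req#1 t=0s: ALLOW
  req#2 t=2s: ALLOW
  req#3 t=5s: ALLOW
  req#4 t=7s: ALLOW
  req#5 t=9s: DENY
  req#6 t=12s: ALLOW
  req#7 t=14s: ALLOW
  req#8 t=16s: ALLOW
  req#9 t=19s: ALLOW
  req#10 t=21s: DENY
  req#11 t=23s: ALLOW
  req#12 t=26s: ALLOW
  req#13 t=28s: ALLOW

Answer: AAAADAAAADAAA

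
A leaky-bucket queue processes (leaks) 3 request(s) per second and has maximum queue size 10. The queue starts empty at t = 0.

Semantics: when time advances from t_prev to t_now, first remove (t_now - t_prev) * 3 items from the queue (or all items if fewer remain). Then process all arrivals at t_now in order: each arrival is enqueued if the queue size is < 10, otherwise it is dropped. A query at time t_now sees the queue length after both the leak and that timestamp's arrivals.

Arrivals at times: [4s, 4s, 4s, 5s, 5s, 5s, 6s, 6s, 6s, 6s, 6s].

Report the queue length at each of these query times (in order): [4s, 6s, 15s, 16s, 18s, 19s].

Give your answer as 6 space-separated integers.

Answer: 3 5 0 0 0 0

Derivation:
Queue lengths at query times:
  query t=4s: backlog = 3
  query t=6s: backlog = 5
  query t=15s: backlog = 0
  query t=16s: backlog = 0
  query t=18s: backlog = 0
  query t=19s: backlog = 0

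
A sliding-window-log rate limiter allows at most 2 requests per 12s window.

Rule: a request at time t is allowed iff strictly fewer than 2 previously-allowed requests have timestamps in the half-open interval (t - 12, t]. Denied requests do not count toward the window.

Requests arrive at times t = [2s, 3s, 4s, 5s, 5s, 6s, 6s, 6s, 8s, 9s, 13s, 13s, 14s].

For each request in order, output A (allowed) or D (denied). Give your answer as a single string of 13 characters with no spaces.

Answer: AADDDDDDDDDDA

Derivation:
Tracking allowed requests in the window:
  req#1 t=2s: ALLOW
  req#2 t=3s: ALLOW
  req#3 t=4s: DENY
  req#4 t=5s: DENY
  req#5 t=5s: DENY
  req#6 t=6s: DENY
  req#7 t=6s: DENY
  req#8 t=6s: DENY
  req#9 t=8s: DENY
  req#10 t=9s: DENY
  req#11 t=13s: DENY
  req#12 t=13s: DENY
  req#13 t=14s: ALLOW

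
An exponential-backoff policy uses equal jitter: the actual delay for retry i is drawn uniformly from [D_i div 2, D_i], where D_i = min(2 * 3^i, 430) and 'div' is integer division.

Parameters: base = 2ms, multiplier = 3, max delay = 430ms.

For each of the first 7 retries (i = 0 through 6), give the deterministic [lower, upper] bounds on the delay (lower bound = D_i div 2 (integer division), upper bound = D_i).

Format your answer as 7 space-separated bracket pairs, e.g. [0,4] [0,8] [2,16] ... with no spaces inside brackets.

Computing bounds per retry:
  i=0: D_i=min(2*3^0,430)=2, bounds=[1,2]
  i=1: D_i=min(2*3^1,430)=6, bounds=[3,6]
  i=2: D_i=min(2*3^2,430)=18, bounds=[9,18]
  i=3: D_i=min(2*3^3,430)=54, bounds=[27,54]
  i=4: D_i=min(2*3^4,430)=162, bounds=[81,162]
  i=5: D_i=min(2*3^5,430)=430, bounds=[215,430]
  i=6: D_i=min(2*3^6,430)=430, bounds=[215,430]

Answer: [1,2] [3,6] [9,18] [27,54] [81,162] [215,430] [215,430]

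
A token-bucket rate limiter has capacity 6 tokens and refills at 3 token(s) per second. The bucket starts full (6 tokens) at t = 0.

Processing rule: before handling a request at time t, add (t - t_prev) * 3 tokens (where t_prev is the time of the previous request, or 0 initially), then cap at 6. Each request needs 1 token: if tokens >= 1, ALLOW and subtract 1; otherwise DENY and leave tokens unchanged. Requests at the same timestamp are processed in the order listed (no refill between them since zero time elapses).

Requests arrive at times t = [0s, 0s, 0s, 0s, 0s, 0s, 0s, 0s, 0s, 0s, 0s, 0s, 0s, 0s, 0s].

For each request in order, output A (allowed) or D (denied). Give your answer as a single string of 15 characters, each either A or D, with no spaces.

Answer: AAAAAADDDDDDDDD

Derivation:
Simulating step by step:
  req#1 t=0s: ALLOW
  req#2 t=0s: ALLOW
  req#3 t=0s: ALLOW
  req#4 t=0s: ALLOW
  req#5 t=0s: ALLOW
  req#6 t=0s: ALLOW
  req#7 t=0s: DENY
  req#8 t=0s: DENY
  req#9 t=0s: DENY
  req#10 t=0s: DENY
  req#11 t=0s: DENY
  req#12 t=0s: DENY
  req#13 t=0s: DENY
  req#14 t=0s: DENY
  req#15 t=0s: DENY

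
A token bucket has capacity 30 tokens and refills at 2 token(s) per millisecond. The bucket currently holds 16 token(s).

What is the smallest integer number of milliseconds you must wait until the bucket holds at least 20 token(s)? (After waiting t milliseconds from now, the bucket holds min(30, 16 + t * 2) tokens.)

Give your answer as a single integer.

Need 16 + t * 2 >= 20, so t >= 4/2.
Smallest integer t = ceil(4/2) = 2.

Answer: 2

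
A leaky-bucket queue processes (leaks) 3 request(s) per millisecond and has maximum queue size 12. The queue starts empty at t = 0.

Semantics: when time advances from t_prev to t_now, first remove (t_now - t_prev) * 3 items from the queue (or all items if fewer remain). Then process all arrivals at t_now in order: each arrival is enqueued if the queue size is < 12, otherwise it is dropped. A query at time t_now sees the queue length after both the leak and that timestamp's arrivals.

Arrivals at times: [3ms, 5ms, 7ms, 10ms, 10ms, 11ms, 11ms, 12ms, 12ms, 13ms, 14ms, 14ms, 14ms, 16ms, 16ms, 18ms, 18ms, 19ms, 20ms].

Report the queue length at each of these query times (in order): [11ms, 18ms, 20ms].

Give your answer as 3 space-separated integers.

Answer: 2 2 1

Derivation:
Queue lengths at query times:
  query t=11ms: backlog = 2
  query t=18ms: backlog = 2
  query t=20ms: backlog = 1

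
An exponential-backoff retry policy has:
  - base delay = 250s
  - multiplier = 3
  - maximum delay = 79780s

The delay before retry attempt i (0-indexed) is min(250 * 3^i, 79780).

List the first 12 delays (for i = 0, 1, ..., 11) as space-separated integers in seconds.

Computing each delay:
  i=0: min(250*3^0, 79780) = 250
  i=1: min(250*3^1, 79780) = 750
  i=2: min(250*3^2, 79780) = 2250
  i=3: min(250*3^3, 79780) = 6750
  i=4: min(250*3^4, 79780) = 20250
  i=5: min(250*3^5, 79780) = 60750
  i=6: min(250*3^6, 79780) = 79780
  i=7: min(250*3^7, 79780) = 79780
  i=8: min(250*3^8, 79780) = 79780
  i=9: min(250*3^9, 79780) = 79780
  i=10: min(250*3^10, 79780) = 79780
  i=11: min(250*3^11, 79780) = 79780

Answer: 250 750 2250 6750 20250 60750 79780 79780 79780 79780 79780 79780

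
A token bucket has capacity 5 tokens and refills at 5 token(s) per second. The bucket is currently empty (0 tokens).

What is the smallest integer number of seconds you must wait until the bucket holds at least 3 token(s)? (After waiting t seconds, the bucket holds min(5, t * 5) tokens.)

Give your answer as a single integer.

Need t * 5 >= 3, so t >= 3/5.
Smallest integer t = ceil(3/5) = 1.

Answer: 1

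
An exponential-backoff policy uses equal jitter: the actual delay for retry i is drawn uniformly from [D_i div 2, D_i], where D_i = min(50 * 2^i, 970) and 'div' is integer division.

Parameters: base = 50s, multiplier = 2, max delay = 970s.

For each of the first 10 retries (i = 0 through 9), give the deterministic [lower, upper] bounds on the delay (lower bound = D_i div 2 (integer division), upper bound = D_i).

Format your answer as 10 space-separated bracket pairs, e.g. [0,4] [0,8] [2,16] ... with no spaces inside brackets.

Answer: [25,50] [50,100] [100,200] [200,400] [400,800] [485,970] [485,970] [485,970] [485,970] [485,970]

Derivation:
Computing bounds per retry:
  i=0: D_i=min(50*2^0,970)=50, bounds=[25,50]
  i=1: D_i=min(50*2^1,970)=100, bounds=[50,100]
  i=2: D_i=min(50*2^2,970)=200, bounds=[100,200]
  i=3: D_i=min(50*2^3,970)=400, bounds=[200,400]
  i=4: D_i=min(50*2^4,970)=800, bounds=[400,800]
  i=5: D_i=min(50*2^5,970)=970, bounds=[485,970]
  i=6: D_i=min(50*2^6,970)=970, bounds=[485,970]
  i=7: D_i=min(50*2^7,970)=970, bounds=[485,970]
  i=8: D_i=min(50*2^8,970)=970, bounds=[485,970]
  i=9: D_i=min(50*2^9,970)=970, bounds=[485,970]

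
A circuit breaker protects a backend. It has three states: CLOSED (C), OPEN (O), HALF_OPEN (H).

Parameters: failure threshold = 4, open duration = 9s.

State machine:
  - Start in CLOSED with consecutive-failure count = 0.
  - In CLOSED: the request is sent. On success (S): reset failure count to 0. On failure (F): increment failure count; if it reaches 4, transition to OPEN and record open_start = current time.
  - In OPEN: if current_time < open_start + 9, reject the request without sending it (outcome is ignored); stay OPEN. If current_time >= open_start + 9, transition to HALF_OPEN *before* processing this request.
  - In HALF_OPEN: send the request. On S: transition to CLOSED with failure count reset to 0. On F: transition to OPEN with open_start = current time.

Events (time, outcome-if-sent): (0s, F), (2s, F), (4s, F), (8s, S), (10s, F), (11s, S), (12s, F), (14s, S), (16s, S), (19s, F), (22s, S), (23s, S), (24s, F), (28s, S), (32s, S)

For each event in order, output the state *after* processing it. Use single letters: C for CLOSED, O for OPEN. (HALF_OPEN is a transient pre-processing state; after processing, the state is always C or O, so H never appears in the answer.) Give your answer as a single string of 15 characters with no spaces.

State after each event:
  event#1 t=0s outcome=F: state=CLOSED
  event#2 t=2s outcome=F: state=CLOSED
  event#3 t=4s outcome=F: state=CLOSED
  event#4 t=8s outcome=S: state=CLOSED
  event#5 t=10s outcome=F: state=CLOSED
  event#6 t=11s outcome=S: state=CLOSED
  event#7 t=12s outcome=F: state=CLOSED
  event#8 t=14s outcome=S: state=CLOSED
  event#9 t=16s outcome=S: state=CLOSED
  event#10 t=19s outcome=F: state=CLOSED
  event#11 t=22s outcome=S: state=CLOSED
  event#12 t=23s outcome=S: state=CLOSED
  event#13 t=24s outcome=F: state=CLOSED
  event#14 t=28s outcome=S: state=CLOSED
  event#15 t=32s outcome=S: state=CLOSED

Answer: CCCCCCCCCCCCCCC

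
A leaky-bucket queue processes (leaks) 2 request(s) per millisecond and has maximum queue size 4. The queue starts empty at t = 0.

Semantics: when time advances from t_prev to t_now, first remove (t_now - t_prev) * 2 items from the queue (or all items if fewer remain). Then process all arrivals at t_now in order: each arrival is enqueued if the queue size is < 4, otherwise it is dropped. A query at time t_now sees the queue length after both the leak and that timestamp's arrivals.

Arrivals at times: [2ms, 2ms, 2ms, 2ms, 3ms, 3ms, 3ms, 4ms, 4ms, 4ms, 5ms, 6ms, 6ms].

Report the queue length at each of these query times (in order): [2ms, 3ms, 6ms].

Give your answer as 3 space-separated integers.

Answer: 4 4 3

Derivation:
Queue lengths at query times:
  query t=2ms: backlog = 4
  query t=3ms: backlog = 4
  query t=6ms: backlog = 3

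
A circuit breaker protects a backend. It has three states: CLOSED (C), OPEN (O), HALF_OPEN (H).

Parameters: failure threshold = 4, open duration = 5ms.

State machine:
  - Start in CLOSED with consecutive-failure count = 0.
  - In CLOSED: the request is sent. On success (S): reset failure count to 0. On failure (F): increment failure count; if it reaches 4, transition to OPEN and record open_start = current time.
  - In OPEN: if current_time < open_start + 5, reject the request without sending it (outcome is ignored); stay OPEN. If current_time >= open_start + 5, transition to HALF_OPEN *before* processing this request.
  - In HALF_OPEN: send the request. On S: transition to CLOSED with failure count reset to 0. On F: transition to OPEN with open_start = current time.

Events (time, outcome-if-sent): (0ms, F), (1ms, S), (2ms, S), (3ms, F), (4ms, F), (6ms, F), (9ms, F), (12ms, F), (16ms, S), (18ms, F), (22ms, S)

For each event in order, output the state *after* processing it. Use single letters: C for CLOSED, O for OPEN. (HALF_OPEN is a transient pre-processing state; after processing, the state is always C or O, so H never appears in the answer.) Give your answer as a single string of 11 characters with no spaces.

Answer: CCCCCCOOCCC

Derivation:
State after each event:
  event#1 t=0ms outcome=F: state=CLOSED
  event#2 t=1ms outcome=S: state=CLOSED
  event#3 t=2ms outcome=S: state=CLOSED
  event#4 t=3ms outcome=F: state=CLOSED
  event#5 t=4ms outcome=F: state=CLOSED
  event#6 t=6ms outcome=F: state=CLOSED
  event#7 t=9ms outcome=F: state=OPEN
  event#8 t=12ms outcome=F: state=OPEN
  event#9 t=16ms outcome=S: state=CLOSED
  event#10 t=18ms outcome=F: state=CLOSED
  event#11 t=22ms outcome=S: state=CLOSED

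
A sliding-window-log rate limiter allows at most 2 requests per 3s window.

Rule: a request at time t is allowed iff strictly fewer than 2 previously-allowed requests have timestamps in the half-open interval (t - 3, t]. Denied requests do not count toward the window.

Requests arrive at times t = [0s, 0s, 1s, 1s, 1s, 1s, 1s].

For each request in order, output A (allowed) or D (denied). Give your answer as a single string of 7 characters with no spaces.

Tracking allowed requests in the window:
  req#1 t=0s: ALLOW
  req#2 t=0s: ALLOW
  req#3 t=1s: DENY
  req#4 t=1s: DENY
  req#5 t=1s: DENY
  req#6 t=1s: DENY
  req#7 t=1s: DENY

Answer: AADDDDD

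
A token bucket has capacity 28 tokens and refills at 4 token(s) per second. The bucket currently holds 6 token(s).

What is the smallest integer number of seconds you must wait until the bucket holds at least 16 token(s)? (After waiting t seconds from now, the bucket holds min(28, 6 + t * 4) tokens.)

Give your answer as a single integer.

Need 6 + t * 4 >= 16, so t >= 10/4.
Smallest integer t = ceil(10/4) = 3.

Answer: 3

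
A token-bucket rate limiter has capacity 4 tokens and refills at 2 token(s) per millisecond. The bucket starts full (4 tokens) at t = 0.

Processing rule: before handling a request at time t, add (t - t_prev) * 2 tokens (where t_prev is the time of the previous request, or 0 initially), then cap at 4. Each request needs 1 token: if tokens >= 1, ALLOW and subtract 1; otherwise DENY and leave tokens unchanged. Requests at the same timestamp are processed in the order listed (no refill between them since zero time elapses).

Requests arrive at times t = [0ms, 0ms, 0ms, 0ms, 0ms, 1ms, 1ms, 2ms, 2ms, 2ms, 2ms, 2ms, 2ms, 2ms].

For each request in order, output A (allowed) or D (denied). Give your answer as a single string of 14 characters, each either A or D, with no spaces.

Simulating step by step:
  req#1 t=0ms: ALLOW
  req#2 t=0ms: ALLOW
  req#3 t=0ms: ALLOW
  req#4 t=0ms: ALLOW
  req#5 t=0ms: DENY
  req#6 t=1ms: ALLOW
  req#7 t=1ms: ALLOW
  req#8 t=2ms: ALLOW
  req#9 t=2ms: ALLOW
  req#10 t=2ms: DENY
  req#11 t=2ms: DENY
  req#12 t=2ms: DENY
  req#13 t=2ms: DENY
  req#14 t=2ms: DENY

Answer: AAAADAAAADDDDD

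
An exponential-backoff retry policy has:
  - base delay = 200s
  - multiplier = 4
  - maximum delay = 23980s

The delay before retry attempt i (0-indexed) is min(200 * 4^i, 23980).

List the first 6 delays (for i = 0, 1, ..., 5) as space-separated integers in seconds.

Computing each delay:
  i=0: min(200*4^0, 23980) = 200
  i=1: min(200*4^1, 23980) = 800
  i=2: min(200*4^2, 23980) = 3200
  i=3: min(200*4^3, 23980) = 12800
  i=4: min(200*4^4, 23980) = 23980
  i=5: min(200*4^5, 23980) = 23980

Answer: 200 800 3200 12800 23980 23980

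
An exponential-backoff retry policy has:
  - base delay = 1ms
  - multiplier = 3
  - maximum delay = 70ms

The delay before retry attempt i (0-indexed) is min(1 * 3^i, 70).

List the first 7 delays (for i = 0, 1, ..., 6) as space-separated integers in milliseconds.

Computing each delay:
  i=0: min(1*3^0, 70) = 1
  i=1: min(1*3^1, 70) = 3
  i=2: min(1*3^2, 70) = 9
  i=3: min(1*3^3, 70) = 27
  i=4: min(1*3^4, 70) = 70
  i=5: min(1*3^5, 70) = 70
  i=6: min(1*3^6, 70) = 70

Answer: 1 3 9 27 70 70 70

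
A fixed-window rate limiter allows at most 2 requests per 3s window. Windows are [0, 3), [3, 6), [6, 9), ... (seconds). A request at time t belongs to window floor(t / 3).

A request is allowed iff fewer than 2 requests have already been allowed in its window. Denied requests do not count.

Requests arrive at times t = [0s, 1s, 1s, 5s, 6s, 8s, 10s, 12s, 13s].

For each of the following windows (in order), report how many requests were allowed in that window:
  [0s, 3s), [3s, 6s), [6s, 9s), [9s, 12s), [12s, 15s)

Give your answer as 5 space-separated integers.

Processing requests:
  req#1 t=0s (window 0): ALLOW
  req#2 t=1s (window 0): ALLOW
  req#3 t=1s (window 0): DENY
  req#4 t=5s (window 1): ALLOW
  req#5 t=6s (window 2): ALLOW
  req#6 t=8s (window 2): ALLOW
  req#7 t=10s (window 3): ALLOW
  req#8 t=12s (window 4): ALLOW
  req#9 t=13s (window 4): ALLOW

Allowed counts by window: 2 1 2 1 2

Answer: 2 1 2 1 2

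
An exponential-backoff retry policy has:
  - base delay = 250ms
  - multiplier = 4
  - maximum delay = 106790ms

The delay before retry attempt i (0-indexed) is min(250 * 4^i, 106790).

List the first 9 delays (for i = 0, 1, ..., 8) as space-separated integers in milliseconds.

Answer: 250 1000 4000 16000 64000 106790 106790 106790 106790

Derivation:
Computing each delay:
  i=0: min(250*4^0, 106790) = 250
  i=1: min(250*4^1, 106790) = 1000
  i=2: min(250*4^2, 106790) = 4000
  i=3: min(250*4^3, 106790) = 16000
  i=4: min(250*4^4, 106790) = 64000
  i=5: min(250*4^5, 106790) = 106790
  i=6: min(250*4^6, 106790) = 106790
  i=7: min(250*4^7, 106790) = 106790
  i=8: min(250*4^8, 106790) = 106790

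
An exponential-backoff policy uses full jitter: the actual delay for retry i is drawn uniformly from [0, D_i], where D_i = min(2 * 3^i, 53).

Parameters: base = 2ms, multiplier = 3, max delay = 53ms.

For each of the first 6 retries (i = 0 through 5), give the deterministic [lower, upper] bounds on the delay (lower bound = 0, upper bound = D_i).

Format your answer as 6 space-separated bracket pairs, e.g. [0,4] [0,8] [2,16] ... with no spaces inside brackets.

Computing bounds per retry:
  i=0: D_i=min(2*3^0,53)=2, bounds=[0,2]
  i=1: D_i=min(2*3^1,53)=6, bounds=[0,6]
  i=2: D_i=min(2*3^2,53)=18, bounds=[0,18]
  i=3: D_i=min(2*3^3,53)=53, bounds=[0,53]
  i=4: D_i=min(2*3^4,53)=53, bounds=[0,53]
  i=5: D_i=min(2*3^5,53)=53, bounds=[0,53]

Answer: [0,2] [0,6] [0,18] [0,53] [0,53] [0,53]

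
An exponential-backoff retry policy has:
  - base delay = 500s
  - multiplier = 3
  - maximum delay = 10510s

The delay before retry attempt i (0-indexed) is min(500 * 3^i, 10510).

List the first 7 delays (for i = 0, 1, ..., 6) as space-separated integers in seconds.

Computing each delay:
  i=0: min(500*3^0, 10510) = 500
  i=1: min(500*3^1, 10510) = 1500
  i=2: min(500*3^2, 10510) = 4500
  i=3: min(500*3^3, 10510) = 10510
  i=4: min(500*3^4, 10510) = 10510
  i=5: min(500*3^5, 10510) = 10510
  i=6: min(500*3^6, 10510) = 10510

Answer: 500 1500 4500 10510 10510 10510 10510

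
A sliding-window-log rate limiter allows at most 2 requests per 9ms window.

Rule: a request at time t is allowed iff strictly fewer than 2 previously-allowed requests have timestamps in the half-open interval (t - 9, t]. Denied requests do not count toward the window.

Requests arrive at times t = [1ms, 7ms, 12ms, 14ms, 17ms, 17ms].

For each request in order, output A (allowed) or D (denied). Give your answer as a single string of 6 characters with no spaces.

Answer: AAADAD

Derivation:
Tracking allowed requests in the window:
  req#1 t=1ms: ALLOW
  req#2 t=7ms: ALLOW
  req#3 t=12ms: ALLOW
  req#4 t=14ms: DENY
  req#5 t=17ms: ALLOW
  req#6 t=17ms: DENY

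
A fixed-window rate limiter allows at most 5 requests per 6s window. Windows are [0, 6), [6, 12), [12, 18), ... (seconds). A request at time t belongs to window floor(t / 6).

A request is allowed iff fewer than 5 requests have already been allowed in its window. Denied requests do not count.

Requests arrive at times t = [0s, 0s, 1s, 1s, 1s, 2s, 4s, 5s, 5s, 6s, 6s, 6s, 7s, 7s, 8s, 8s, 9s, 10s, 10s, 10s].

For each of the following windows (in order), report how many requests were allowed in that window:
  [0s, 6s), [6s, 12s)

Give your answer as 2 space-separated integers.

Processing requests:
  req#1 t=0s (window 0): ALLOW
  req#2 t=0s (window 0): ALLOW
  req#3 t=1s (window 0): ALLOW
  req#4 t=1s (window 0): ALLOW
  req#5 t=1s (window 0): ALLOW
  req#6 t=2s (window 0): DENY
  req#7 t=4s (window 0): DENY
  req#8 t=5s (window 0): DENY
  req#9 t=5s (window 0): DENY
  req#10 t=6s (window 1): ALLOW
  req#11 t=6s (window 1): ALLOW
  req#12 t=6s (window 1): ALLOW
  req#13 t=7s (window 1): ALLOW
  req#14 t=7s (window 1): ALLOW
  req#15 t=8s (window 1): DENY
  req#16 t=8s (window 1): DENY
  req#17 t=9s (window 1): DENY
  req#18 t=10s (window 1): DENY
  req#19 t=10s (window 1): DENY
  req#20 t=10s (window 1): DENY

Allowed counts by window: 5 5

Answer: 5 5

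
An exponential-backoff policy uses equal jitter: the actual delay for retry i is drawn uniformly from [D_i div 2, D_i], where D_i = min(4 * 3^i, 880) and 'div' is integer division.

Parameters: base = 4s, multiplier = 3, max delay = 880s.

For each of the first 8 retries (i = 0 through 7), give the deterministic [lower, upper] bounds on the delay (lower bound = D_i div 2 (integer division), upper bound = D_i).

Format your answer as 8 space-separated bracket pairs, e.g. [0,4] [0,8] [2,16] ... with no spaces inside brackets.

Computing bounds per retry:
  i=0: D_i=min(4*3^0,880)=4, bounds=[2,4]
  i=1: D_i=min(4*3^1,880)=12, bounds=[6,12]
  i=2: D_i=min(4*3^2,880)=36, bounds=[18,36]
  i=3: D_i=min(4*3^3,880)=108, bounds=[54,108]
  i=4: D_i=min(4*3^4,880)=324, bounds=[162,324]
  i=5: D_i=min(4*3^5,880)=880, bounds=[440,880]
  i=6: D_i=min(4*3^6,880)=880, bounds=[440,880]
  i=7: D_i=min(4*3^7,880)=880, bounds=[440,880]

Answer: [2,4] [6,12] [18,36] [54,108] [162,324] [440,880] [440,880] [440,880]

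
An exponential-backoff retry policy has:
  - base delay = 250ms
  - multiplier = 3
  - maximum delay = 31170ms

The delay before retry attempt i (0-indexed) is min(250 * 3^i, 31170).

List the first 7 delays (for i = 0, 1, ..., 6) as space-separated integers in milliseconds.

Answer: 250 750 2250 6750 20250 31170 31170

Derivation:
Computing each delay:
  i=0: min(250*3^0, 31170) = 250
  i=1: min(250*3^1, 31170) = 750
  i=2: min(250*3^2, 31170) = 2250
  i=3: min(250*3^3, 31170) = 6750
  i=4: min(250*3^4, 31170) = 20250
  i=5: min(250*3^5, 31170) = 31170
  i=6: min(250*3^6, 31170) = 31170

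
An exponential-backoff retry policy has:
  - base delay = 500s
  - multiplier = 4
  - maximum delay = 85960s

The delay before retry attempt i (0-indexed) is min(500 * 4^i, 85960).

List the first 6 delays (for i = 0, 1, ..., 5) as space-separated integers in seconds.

Answer: 500 2000 8000 32000 85960 85960

Derivation:
Computing each delay:
  i=0: min(500*4^0, 85960) = 500
  i=1: min(500*4^1, 85960) = 2000
  i=2: min(500*4^2, 85960) = 8000
  i=3: min(500*4^3, 85960) = 32000
  i=4: min(500*4^4, 85960) = 85960
  i=5: min(500*4^5, 85960) = 85960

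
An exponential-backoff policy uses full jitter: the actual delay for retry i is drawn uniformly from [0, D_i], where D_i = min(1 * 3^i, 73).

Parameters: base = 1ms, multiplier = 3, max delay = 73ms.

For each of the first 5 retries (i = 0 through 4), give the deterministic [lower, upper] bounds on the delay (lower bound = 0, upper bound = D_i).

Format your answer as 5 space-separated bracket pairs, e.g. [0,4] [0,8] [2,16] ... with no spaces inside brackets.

Answer: [0,1] [0,3] [0,9] [0,27] [0,73]

Derivation:
Computing bounds per retry:
  i=0: D_i=min(1*3^0,73)=1, bounds=[0,1]
  i=1: D_i=min(1*3^1,73)=3, bounds=[0,3]
  i=2: D_i=min(1*3^2,73)=9, bounds=[0,9]
  i=3: D_i=min(1*3^3,73)=27, bounds=[0,27]
  i=4: D_i=min(1*3^4,73)=73, bounds=[0,73]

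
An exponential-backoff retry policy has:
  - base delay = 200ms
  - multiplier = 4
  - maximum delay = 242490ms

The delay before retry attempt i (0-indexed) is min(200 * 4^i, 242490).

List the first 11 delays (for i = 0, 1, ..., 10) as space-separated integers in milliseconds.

Answer: 200 800 3200 12800 51200 204800 242490 242490 242490 242490 242490

Derivation:
Computing each delay:
  i=0: min(200*4^0, 242490) = 200
  i=1: min(200*4^1, 242490) = 800
  i=2: min(200*4^2, 242490) = 3200
  i=3: min(200*4^3, 242490) = 12800
  i=4: min(200*4^4, 242490) = 51200
  i=5: min(200*4^5, 242490) = 204800
  i=6: min(200*4^6, 242490) = 242490
  i=7: min(200*4^7, 242490) = 242490
  i=8: min(200*4^8, 242490) = 242490
  i=9: min(200*4^9, 242490) = 242490
  i=10: min(200*4^10, 242490) = 242490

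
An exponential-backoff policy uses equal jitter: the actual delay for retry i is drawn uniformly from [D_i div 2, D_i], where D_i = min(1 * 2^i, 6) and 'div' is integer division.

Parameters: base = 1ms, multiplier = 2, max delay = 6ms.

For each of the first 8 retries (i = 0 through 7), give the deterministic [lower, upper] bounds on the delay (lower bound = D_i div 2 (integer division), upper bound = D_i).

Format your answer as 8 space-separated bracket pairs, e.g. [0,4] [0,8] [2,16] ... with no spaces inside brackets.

Answer: [0,1] [1,2] [2,4] [3,6] [3,6] [3,6] [3,6] [3,6]

Derivation:
Computing bounds per retry:
  i=0: D_i=min(1*2^0,6)=1, bounds=[0,1]
  i=1: D_i=min(1*2^1,6)=2, bounds=[1,2]
  i=2: D_i=min(1*2^2,6)=4, bounds=[2,4]
  i=3: D_i=min(1*2^3,6)=6, bounds=[3,6]
  i=4: D_i=min(1*2^4,6)=6, bounds=[3,6]
  i=5: D_i=min(1*2^5,6)=6, bounds=[3,6]
  i=6: D_i=min(1*2^6,6)=6, bounds=[3,6]
  i=7: D_i=min(1*2^7,6)=6, bounds=[3,6]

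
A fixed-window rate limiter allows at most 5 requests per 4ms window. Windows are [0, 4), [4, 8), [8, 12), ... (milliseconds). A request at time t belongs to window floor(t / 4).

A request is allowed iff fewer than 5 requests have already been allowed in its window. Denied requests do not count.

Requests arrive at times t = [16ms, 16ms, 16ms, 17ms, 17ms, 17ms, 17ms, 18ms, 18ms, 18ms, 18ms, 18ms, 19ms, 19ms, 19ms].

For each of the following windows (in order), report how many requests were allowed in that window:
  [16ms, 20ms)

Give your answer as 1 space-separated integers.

Answer: 5

Derivation:
Processing requests:
  req#1 t=16ms (window 4): ALLOW
  req#2 t=16ms (window 4): ALLOW
  req#3 t=16ms (window 4): ALLOW
  req#4 t=17ms (window 4): ALLOW
  req#5 t=17ms (window 4): ALLOW
  req#6 t=17ms (window 4): DENY
  req#7 t=17ms (window 4): DENY
  req#8 t=18ms (window 4): DENY
  req#9 t=18ms (window 4): DENY
  req#10 t=18ms (window 4): DENY
  req#11 t=18ms (window 4): DENY
  req#12 t=18ms (window 4): DENY
  req#13 t=19ms (window 4): DENY
  req#14 t=19ms (window 4): DENY
  req#15 t=19ms (window 4): DENY

Allowed counts by window: 5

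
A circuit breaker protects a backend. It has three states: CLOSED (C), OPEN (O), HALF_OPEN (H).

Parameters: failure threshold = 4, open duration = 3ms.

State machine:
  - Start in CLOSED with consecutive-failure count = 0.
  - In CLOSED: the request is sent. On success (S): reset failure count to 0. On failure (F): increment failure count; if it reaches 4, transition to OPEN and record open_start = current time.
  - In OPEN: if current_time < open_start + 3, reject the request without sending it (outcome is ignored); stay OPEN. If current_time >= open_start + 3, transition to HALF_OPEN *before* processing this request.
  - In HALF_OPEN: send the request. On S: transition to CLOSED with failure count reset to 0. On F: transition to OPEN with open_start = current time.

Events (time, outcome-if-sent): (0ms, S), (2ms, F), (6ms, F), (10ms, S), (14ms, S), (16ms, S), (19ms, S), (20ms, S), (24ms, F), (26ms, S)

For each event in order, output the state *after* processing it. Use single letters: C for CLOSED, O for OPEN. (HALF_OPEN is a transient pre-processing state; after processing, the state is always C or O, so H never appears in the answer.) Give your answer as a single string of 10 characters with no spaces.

State after each event:
  event#1 t=0ms outcome=S: state=CLOSED
  event#2 t=2ms outcome=F: state=CLOSED
  event#3 t=6ms outcome=F: state=CLOSED
  event#4 t=10ms outcome=S: state=CLOSED
  event#5 t=14ms outcome=S: state=CLOSED
  event#6 t=16ms outcome=S: state=CLOSED
  event#7 t=19ms outcome=S: state=CLOSED
  event#8 t=20ms outcome=S: state=CLOSED
  event#9 t=24ms outcome=F: state=CLOSED
  event#10 t=26ms outcome=S: state=CLOSED

Answer: CCCCCCCCCC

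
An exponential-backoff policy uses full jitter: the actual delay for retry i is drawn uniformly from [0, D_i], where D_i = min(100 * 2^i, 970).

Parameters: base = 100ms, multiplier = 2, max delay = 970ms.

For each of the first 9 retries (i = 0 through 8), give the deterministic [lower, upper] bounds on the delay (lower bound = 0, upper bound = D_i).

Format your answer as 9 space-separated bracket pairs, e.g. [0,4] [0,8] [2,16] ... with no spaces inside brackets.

Computing bounds per retry:
  i=0: D_i=min(100*2^0,970)=100, bounds=[0,100]
  i=1: D_i=min(100*2^1,970)=200, bounds=[0,200]
  i=2: D_i=min(100*2^2,970)=400, bounds=[0,400]
  i=3: D_i=min(100*2^3,970)=800, bounds=[0,800]
  i=4: D_i=min(100*2^4,970)=970, bounds=[0,970]
  i=5: D_i=min(100*2^5,970)=970, bounds=[0,970]
  i=6: D_i=min(100*2^6,970)=970, bounds=[0,970]
  i=7: D_i=min(100*2^7,970)=970, bounds=[0,970]
  i=8: D_i=min(100*2^8,970)=970, bounds=[0,970]

Answer: [0,100] [0,200] [0,400] [0,800] [0,970] [0,970] [0,970] [0,970] [0,970]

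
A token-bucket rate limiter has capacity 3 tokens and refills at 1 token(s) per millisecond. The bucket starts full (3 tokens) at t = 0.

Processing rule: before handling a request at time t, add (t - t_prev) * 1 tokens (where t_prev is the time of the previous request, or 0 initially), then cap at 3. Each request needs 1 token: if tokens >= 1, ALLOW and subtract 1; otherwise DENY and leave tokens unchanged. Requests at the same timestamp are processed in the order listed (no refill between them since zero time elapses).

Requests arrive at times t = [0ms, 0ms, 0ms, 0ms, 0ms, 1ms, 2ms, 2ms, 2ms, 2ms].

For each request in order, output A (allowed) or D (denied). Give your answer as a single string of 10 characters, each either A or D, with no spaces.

Answer: AAADDAADDD

Derivation:
Simulating step by step:
  req#1 t=0ms: ALLOW
  req#2 t=0ms: ALLOW
  req#3 t=0ms: ALLOW
  req#4 t=0ms: DENY
  req#5 t=0ms: DENY
  req#6 t=1ms: ALLOW
  req#7 t=2ms: ALLOW
  req#8 t=2ms: DENY
  req#9 t=2ms: DENY
  req#10 t=2ms: DENY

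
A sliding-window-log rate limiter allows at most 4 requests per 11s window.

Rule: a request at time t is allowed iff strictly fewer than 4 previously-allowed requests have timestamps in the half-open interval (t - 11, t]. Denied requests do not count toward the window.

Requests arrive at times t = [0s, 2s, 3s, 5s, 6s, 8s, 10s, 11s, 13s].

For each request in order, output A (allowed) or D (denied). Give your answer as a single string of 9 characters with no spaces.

Answer: AAAADDDAA

Derivation:
Tracking allowed requests in the window:
  req#1 t=0s: ALLOW
  req#2 t=2s: ALLOW
  req#3 t=3s: ALLOW
  req#4 t=5s: ALLOW
  req#5 t=6s: DENY
  req#6 t=8s: DENY
  req#7 t=10s: DENY
  req#8 t=11s: ALLOW
  req#9 t=13s: ALLOW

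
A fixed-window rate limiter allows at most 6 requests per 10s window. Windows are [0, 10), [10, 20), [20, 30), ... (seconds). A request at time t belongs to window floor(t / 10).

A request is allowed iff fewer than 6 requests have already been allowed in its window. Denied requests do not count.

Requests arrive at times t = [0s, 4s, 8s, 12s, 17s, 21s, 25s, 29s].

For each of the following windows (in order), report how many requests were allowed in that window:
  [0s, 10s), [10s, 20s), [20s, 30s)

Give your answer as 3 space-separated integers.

Answer: 3 2 3

Derivation:
Processing requests:
  req#1 t=0s (window 0): ALLOW
  req#2 t=4s (window 0): ALLOW
  req#3 t=8s (window 0): ALLOW
  req#4 t=12s (window 1): ALLOW
  req#5 t=17s (window 1): ALLOW
  req#6 t=21s (window 2): ALLOW
  req#7 t=25s (window 2): ALLOW
  req#8 t=29s (window 2): ALLOW

Allowed counts by window: 3 2 3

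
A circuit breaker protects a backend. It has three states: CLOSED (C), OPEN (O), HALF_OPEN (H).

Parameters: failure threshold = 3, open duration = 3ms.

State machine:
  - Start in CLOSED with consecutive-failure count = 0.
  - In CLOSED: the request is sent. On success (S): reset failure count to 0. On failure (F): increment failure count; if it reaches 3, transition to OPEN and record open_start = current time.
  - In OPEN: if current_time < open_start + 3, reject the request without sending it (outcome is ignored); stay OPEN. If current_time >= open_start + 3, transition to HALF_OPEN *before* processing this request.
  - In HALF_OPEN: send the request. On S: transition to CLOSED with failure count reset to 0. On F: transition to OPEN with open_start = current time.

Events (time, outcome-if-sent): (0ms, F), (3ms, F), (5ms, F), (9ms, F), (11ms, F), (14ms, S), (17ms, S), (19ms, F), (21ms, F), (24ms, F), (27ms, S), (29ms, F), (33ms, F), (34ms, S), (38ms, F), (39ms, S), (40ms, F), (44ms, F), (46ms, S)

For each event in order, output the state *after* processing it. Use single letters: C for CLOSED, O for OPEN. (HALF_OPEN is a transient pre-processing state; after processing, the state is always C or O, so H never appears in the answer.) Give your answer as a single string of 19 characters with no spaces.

State after each event:
  event#1 t=0ms outcome=F: state=CLOSED
  event#2 t=3ms outcome=F: state=CLOSED
  event#3 t=5ms outcome=F: state=OPEN
  event#4 t=9ms outcome=F: state=OPEN
  event#5 t=11ms outcome=F: state=OPEN
  event#6 t=14ms outcome=S: state=CLOSED
  event#7 t=17ms outcome=S: state=CLOSED
  event#8 t=19ms outcome=F: state=CLOSED
  event#9 t=21ms outcome=F: state=CLOSED
  event#10 t=24ms outcome=F: state=OPEN
  event#11 t=27ms outcome=S: state=CLOSED
  event#12 t=29ms outcome=F: state=CLOSED
  event#13 t=33ms outcome=F: state=CLOSED
  event#14 t=34ms outcome=S: state=CLOSED
  event#15 t=38ms outcome=F: state=CLOSED
  event#16 t=39ms outcome=S: state=CLOSED
  event#17 t=40ms outcome=F: state=CLOSED
  event#18 t=44ms outcome=F: state=CLOSED
  event#19 t=46ms outcome=S: state=CLOSED

Answer: CCOOOCCCCOCCCCCCCCC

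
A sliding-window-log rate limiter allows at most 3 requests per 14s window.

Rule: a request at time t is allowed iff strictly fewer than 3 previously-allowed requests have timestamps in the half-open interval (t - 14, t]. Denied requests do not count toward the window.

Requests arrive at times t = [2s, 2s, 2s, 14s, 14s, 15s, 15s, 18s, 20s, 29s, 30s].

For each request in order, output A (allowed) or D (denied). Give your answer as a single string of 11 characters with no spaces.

Answer: AAADDDDAAAD

Derivation:
Tracking allowed requests in the window:
  req#1 t=2s: ALLOW
  req#2 t=2s: ALLOW
  req#3 t=2s: ALLOW
  req#4 t=14s: DENY
  req#5 t=14s: DENY
  req#6 t=15s: DENY
  req#7 t=15s: DENY
  req#8 t=18s: ALLOW
  req#9 t=20s: ALLOW
  req#10 t=29s: ALLOW
  req#11 t=30s: DENY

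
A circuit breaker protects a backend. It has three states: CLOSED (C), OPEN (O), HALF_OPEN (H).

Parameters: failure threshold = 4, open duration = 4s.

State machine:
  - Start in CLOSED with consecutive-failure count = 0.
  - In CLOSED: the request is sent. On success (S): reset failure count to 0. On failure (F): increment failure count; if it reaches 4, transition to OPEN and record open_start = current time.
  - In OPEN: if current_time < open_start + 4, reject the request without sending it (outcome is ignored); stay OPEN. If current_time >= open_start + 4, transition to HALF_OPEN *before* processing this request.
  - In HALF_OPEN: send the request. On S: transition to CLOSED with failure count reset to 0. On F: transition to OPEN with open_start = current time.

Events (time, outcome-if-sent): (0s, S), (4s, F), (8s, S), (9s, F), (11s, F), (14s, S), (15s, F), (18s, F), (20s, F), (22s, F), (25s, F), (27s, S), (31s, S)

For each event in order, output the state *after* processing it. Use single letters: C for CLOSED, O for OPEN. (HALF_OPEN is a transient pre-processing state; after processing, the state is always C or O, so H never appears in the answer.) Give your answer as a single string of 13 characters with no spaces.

Answer: CCCCCCCCCOOCC

Derivation:
State after each event:
  event#1 t=0s outcome=S: state=CLOSED
  event#2 t=4s outcome=F: state=CLOSED
  event#3 t=8s outcome=S: state=CLOSED
  event#4 t=9s outcome=F: state=CLOSED
  event#5 t=11s outcome=F: state=CLOSED
  event#6 t=14s outcome=S: state=CLOSED
  event#7 t=15s outcome=F: state=CLOSED
  event#8 t=18s outcome=F: state=CLOSED
  event#9 t=20s outcome=F: state=CLOSED
  event#10 t=22s outcome=F: state=OPEN
  event#11 t=25s outcome=F: state=OPEN
  event#12 t=27s outcome=S: state=CLOSED
  event#13 t=31s outcome=S: state=CLOSED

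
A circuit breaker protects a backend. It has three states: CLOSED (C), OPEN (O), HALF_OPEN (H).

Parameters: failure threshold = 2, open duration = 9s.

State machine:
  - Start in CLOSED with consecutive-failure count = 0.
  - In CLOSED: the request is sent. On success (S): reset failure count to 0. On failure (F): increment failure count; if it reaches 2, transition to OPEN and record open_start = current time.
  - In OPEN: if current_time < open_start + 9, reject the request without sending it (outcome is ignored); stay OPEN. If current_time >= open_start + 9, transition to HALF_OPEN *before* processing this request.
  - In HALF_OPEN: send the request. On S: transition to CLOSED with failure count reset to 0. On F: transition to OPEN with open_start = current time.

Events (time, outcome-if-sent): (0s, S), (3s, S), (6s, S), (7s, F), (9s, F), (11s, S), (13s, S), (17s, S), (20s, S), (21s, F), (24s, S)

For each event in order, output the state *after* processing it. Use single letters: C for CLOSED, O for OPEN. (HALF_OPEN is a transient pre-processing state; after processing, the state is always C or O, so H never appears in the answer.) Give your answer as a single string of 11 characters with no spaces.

Answer: CCCCOOOOCCC

Derivation:
State after each event:
  event#1 t=0s outcome=S: state=CLOSED
  event#2 t=3s outcome=S: state=CLOSED
  event#3 t=6s outcome=S: state=CLOSED
  event#4 t=7s outcome=F: state=CLOSED
  event#5 t=9s outcome=F: state=OPEN
  event#6 t=11s outcome=S: state=OPEN
  event#7 t=13s outcome=S: state=OPEN
  event#8 t=17s outcome=S: state=OPEN
  event#9 t=20s outcome=S: state=CLOSED
  event#10 t=21s outcome=F: state=CLOSED
  event#11 t=24s outcome=S: state=CLOSED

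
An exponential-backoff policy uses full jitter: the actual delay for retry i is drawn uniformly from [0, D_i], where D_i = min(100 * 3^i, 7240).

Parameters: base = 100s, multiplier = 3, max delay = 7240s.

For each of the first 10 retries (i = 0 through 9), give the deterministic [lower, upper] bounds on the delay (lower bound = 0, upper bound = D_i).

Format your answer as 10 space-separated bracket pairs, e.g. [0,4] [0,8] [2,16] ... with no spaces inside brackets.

Answer: [0,100] [0,300] [0,900] [0,2700] [0,7240] [0,7240] [0,7240] [0,7240] [0,7240] [0,7240]

Derivation:
Computing bounds per retry:
  i=0: D_i=min(100*3^0,7240)=100, bounds=[0,100]
  i=1: D_i=min(100*3^1,7240)=300, bounds=[0,300]
  i=2: D_i=min(100*3^2,7240)=900, bounds=[0,900]
  i=3: D_i=min(100*3^3,7240)=2700, bounds=[0,2700]
  i=4: D_i=min(100*3^4,7240)=7240, bounds=[0,7240]
  i=5: D_i=min(100*3^5,7240)=7240, bounds=[0,7240]
  i=6: D_i=min(100*3^6,7240)=7240, bounds=[0,7240]
  i=7: D_i=min(100*3^7,7240)=7240, bounds=[0,7240]
  i=8: D_i=min(100*3^8,7240)=7240, bounds=[0,7240]
  i=9: D_i=min(100*3^9,7240)=7240, bounds=[0,7240]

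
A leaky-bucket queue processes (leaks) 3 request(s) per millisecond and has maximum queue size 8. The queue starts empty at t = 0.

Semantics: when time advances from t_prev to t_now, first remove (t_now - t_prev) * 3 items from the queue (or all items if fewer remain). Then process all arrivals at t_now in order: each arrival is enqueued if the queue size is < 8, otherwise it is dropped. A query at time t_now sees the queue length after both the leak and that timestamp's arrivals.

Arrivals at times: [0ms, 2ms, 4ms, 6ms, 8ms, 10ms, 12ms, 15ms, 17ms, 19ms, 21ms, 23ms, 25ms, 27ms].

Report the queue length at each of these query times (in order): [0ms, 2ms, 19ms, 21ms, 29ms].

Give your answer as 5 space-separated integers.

Queue lengths at query times:
  query t=0ms: backlog = 1
  query t=2ms: backlog = 1
  query t=19ms: backlog = 1
  query t=21ms: backlog = 1
  query t=29ms: backlog = 0

Answer: 1 1 1 1 0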